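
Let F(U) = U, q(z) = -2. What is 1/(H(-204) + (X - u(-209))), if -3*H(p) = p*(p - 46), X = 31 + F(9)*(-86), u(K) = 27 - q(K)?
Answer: -1/17772 ≈ -5.6268e-5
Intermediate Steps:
u(K) = 29 (u(K) = 27 - 1*(-2) = 27 + 2 = 29)
X = -743 (X = 31 + 9*(-86) = 31 - 774 = -743)
H(p) = -p*(-46 + p)/3 (H(p) = -p*(p - 46)/3 = -p*(-46 + p)/3)
1/(H(-204) + (X - u(-209))) = 1/((⅓)*(-204)*(46 - 1*(-204)) + (-743 - 1*29)) = 1/((⅓)*(-204)*(46 + 204) + (-743 - 29)) = 1/((⅓)*(-204)*250 - 772) = 1/(-17000 - 772) = 1/(-17772) = -1/17772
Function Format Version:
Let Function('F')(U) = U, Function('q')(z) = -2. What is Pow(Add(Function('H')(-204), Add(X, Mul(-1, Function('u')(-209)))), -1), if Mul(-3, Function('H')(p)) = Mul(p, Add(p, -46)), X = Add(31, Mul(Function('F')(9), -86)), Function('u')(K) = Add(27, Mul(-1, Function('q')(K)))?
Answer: Rational(-1, 17772) ≈ -5.6268e-5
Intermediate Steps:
Function('u')(K) = 29 (Function('u')(K) = Add(27, Mul(-1, -2)) = Add(27, 2) = 29)
X = -743 (X = Add(31, Mul(9, -86)) = Add(31, -774) = -743)
Function('H')(p) = Mul(Rational(-1, 3), p, Add(-46, p)) (Function('H')(p) = Mul(Rational(-1, 3), Mul(p, Add(p, -46))) = Mul(Rational(-1, 3), Mul(p, Add(-46, p))) = Mul(Rational(-1, 3), p, Add(-46, p)))
Pow(Add(Function('H')(-204), Add(X, Mul(-1, Function('u')(-209)))), -1) = Pow(Add(Mul(Rational(1, 3), -204, Add(46, Mul(-1, -204))), Add(-743, Mul(-1, 29))), -1) = Pow(Add(Mul(Rational(1, 3), -204, Add(46, 204)), Add(-743, -29)), -1) = Pow(Add(Mul(Rational(1, 3), -204, 250), -772), -1) = Pow(Add(-17000, -772), -1) = Pow(-17772, -1) = Rational(-1, 17772)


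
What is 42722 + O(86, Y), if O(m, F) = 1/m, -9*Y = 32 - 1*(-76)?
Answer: 3674093/86 ≈ 42722.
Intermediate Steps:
Y = -12 (Y = -(32 - 1*(-76))/9 = -(32 + 76)/9 = -1/9*108 = -12)
42722 + O(86, Y) = 42722 + 1/86 = 3674093/86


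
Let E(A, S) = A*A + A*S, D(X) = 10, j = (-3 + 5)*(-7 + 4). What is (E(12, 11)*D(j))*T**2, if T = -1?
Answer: 2760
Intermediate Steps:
j = -6 (j = 2*(-3) = -6)
E(A, S) = A**2 + A*S
(E(12, 11)*D(j))*T**2 = ((12*(12 + 11))*10)*(-1)**2 = ((12*23)*10)*1 = (276*10)*1 = 2760*1 = 2760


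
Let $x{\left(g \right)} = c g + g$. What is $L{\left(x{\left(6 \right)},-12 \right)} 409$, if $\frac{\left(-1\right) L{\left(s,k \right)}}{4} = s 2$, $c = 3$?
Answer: $-78528$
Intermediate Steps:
$x{\left(g \right)} = 4 g$ ($x{\left(g \right)} = 3 g + g = 4 g$)
$L{\left(s,k \right)} = - 8 s$ ($L{\left(s,k \right)} = - 4 s 2 = - 4 \cdot 2 s = - 8 s$)
$L{\left(x{\left(6 \right)},-12 \right)} 409 = - 8 \cdot 4 \cdot 6 \cdot 409 = \left(-8\right) 24 \cdot 409 = \left(-192\right) 409 = -78528$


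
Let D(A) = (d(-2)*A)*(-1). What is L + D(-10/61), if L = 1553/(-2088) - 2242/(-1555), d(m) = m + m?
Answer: 8375641/198057240 ≈ 0.042289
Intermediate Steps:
d(m) = 2*m
D(A) = 4*A (D(A) = ((2*(-2))*A)*(-1) = -4*A*(-1) = 4*A)
L = 2266381/3246840 (L = 1553*(-1/2088) - 2242*(-1/1555) = -1553/2088 + 2242/1555 = 2266381/3246840 ≈ 0.69803)
L + D(-10/61) = 2266381/3246840 + 4*(-10/61) = 2266381/3246840 - 40/61 = 8375641/198057240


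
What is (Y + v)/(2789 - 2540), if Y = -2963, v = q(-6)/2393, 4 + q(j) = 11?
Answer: -2363484/198619 ≈ -11.900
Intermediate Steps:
q(j) = 7 (q(j) = -4 + 11 = 7)
v = 7/2393 ≈ 0.0029252
(Y + v)/(2789 - 2540) = (-2963 + 7/2393)/(2789 - 2540) = -7090452/2393/249 = -7090452/2393*1/249 = -2363484/198619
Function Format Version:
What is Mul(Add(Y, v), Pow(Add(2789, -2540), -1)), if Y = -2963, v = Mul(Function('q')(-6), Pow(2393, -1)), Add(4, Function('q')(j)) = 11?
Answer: Rational(-2363484, 198619) ≈ -11.900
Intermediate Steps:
Function('q')(j) = 7 (Function('q')(j) = Add(-4, 11) = 7)
v = Rational(7, 2393) (v = Mul(7, Pow(2393, -1)) = Mul(7, Rational(1, 2393)) = Rational(7, 2393) ≈ 0.0029252)
Mul(Add(Y, v), Pow(Add(2789, -2540), -1)) = Mul(Add(-2963, Rational(7, 2393)), Pow(Add(2789, -2540), -1)) = Mul(Rational(-7090452, 2393), Pow(249, -1)) = Mul(Rational(-7090452, 2393), Rational(1, 249)) = Rational(-2363484, 198619)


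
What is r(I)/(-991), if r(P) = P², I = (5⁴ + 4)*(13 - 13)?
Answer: 0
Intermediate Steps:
I = 0 (I = (625 + 4)*0 = 629*0 = 0)
r(I)/(-991) = 0²/(-991) = 0*(-1/991) = 0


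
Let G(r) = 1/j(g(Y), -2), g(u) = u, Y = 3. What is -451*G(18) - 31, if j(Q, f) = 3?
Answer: -544/3 ≈ -181.33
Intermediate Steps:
G(r) = ⅓ (G(r) = 1/3 = ⅓)
-451*G(18) - 31 = -451*⅓ - 31 = -451/3 - 31 = -544/3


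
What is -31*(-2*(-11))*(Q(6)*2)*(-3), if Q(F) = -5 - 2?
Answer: -28644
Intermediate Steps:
Q(F) = -7
-31*(-2*(-11))*(Q(6)*2)*(-3) = -31*(-2*(-11))*-7*2*(-3) = -682*(-14*(-3)) = -682*42 = -31*924 = -28644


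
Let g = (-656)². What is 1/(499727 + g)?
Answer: 1/930063 ≈ 1.0752e-6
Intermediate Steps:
g = 430336
1/(499727 + g) = 1/(499727 + 430336) = 1/930063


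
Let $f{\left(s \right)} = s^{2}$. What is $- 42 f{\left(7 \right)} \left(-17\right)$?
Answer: $34986$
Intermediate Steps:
$- 42 f{\left(7 \right)} \left(-17\right) = - 42 \cdot 7^{2} \left(-17\right) = \left(-42\right) 49 \left(-17\right) = \left(-2058\right) \left(-17\right) = 34986$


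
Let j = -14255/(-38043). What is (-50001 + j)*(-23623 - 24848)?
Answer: 30733421892716/12681 ≈ 2.4236e+9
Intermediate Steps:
j = 14255/38043 (j = -14255*(-1/38043) = 14255/38043 ≈ 0.37471)
(-50001 + j)*(-23623 - 24848) = (-50001 + 14255/38043)*(-23623 - 24848) = -1902173788/38043*(-48471) = 30733421892716/12681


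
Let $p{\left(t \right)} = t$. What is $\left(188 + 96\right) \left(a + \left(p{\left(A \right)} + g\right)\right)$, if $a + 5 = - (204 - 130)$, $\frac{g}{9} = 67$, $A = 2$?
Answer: $149384$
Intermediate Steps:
$g = 603$ ($g = 9 \cdot 67 = 603$)
$a = -79$ ($a = -5 - \left(204 - 130\right) = -5 - 74 = -79$)
$\left(188 + 96\right) \left(a + \left(p{\left(A \right)} + g\right)\right) = \left(188 + 96\right) \left(-79 + \left(2 + 603\right)\right) = 284 \left(-79 + 605\right) = 284 \cdot 526 = 149384$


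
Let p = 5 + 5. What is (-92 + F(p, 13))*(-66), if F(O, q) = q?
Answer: 5214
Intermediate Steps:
p = 10
(-92 + F(p, 13))*(-66) = (-92 + 13)*(-66) = -79*(-66) = 5214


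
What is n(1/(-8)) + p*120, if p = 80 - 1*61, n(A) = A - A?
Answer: 2280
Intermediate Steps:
n(A) = 0
p = 19 (p = 80 - 61 = 19)
n(1/(-8)) + p*120 = 0 + 19*120 = 0 + 2280 = 2280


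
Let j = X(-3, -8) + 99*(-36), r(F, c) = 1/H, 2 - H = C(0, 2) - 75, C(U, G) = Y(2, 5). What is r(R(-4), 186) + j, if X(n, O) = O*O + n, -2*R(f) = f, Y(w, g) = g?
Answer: -252215/72 ≈ -3503.0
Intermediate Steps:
R(f) = -f/2
C(U, G) = 5
H = 72 (H = 2 - (5 - 75) = 2 - 1*(-70) = 2 + 70 = 72)
X(n, O) = n + O² (X(n, O) = O² + n = n + O²)
r(F, c) = 1/72
j = -3503 (j = (-3 + (-8)²) + 99*(-36) = (-3 + 64) - 3564 = 61 - 3564 = -3503)
r(R(-4), 186) + j = 1/72 - 3503 = -252215/72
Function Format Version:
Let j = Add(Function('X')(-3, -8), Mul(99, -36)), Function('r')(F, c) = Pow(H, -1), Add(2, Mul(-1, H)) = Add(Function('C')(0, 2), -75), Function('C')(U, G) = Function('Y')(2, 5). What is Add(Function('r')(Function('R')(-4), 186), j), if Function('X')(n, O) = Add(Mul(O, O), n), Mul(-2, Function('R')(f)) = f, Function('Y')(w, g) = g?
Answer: Rational(-252215, 72) ≈ -3503.0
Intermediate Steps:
Function('R')(f) = Mul(Rational(-1, 2), f)
Function('C')(U, G) = 5
H = 72 (H = Add(2, Mul(-1, Add(5, -75))) = Add(2, Mul(-1, -70)) = Add(2, 70) = 72)
Function('X')(n, O) = Add(n, Pow(O, 2)) (Function('X')(n, O) = Add(Pow(O, 2), n) = Add(n, Pow(O, 2)))
Function('r')(F, c) = Rational(1, 72) (Function('r')(F, c) = Pow(72, -1) = Rational(1, 72))
j = -3503 (j = Add(Add(-3, Pow(-8, 2)), Mul(99, -36)) = Add(Add(-3, 64), -3564) = Add(61, -3564) = -3503)
Add(Function('r')(Function('R')(-4), 186), j) = Add(Rational(1, 72), -3503) = Rational(-252215, 72)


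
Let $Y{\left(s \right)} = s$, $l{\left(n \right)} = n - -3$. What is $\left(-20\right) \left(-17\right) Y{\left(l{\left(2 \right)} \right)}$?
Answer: $1700$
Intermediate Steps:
$l{\left(n \right)} = 3 + n$ ($l{\left(n \right)} = n + 3 = 3 + n$)
$\left(-20\right) \left(-17\right) Y{\left(l{\left(2 \right)} \right)} = \left(-20\right) \left(-17\right) \left(3 + 2\right) = 340 \cdot 5 = 1700$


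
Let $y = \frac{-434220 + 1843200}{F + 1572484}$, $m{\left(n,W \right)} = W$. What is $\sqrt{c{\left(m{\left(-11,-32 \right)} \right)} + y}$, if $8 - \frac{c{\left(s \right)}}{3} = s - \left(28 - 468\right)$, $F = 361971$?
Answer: $\frac{6 i \sqrt{4986459742249}}{386891} \approx 34.63 i$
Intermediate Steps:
$c{\left(s \right)} = -1296 - 3 s$ ($c{\left(s \right)} = 24 - 3 \left(s - \left(28 - 468\right)\right) = 24 - 3 \left(s - -440\right) = 24 - 3 \left(s + 440\right) = 24 - 3 \left(440 + s\right) = 24 - \left(1320 + 3 s\right) = -1296 - 3 s$)
$y = \frac{281796}{386891}$ ($y = \frac{-434220 + 1843200}{361971 + 1572484} = \frac{1408980}{1934455} = 1408980 \cdot \frac{1}{1934455} = \frac{281796}{386891} \approx 0.72836$)
$\sqrt{c{\left(m{\left(-11,-32 \right)} \right)} + y} = \sqrt{\left(-1296 - -96\right) + \frac{281796}{386891}} = \sqrt{\left(-1296 + 96\right) + \frac{281796}{386891}} = \sqrt{-1200 + \frac{281796}{386891}} = \sqrt{- \frac{463987404}{386891}} = \frac{6 i \sqrt{4986459742249}}{386891}$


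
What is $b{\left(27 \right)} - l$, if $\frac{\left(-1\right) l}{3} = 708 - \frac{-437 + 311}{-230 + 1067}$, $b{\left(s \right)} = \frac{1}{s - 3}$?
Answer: $\frac{1580623}{744} \approx 2124.5$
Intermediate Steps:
$b{\left(s \right)} = \frac{1}{-3 + s}$
$l = - \frac{65858}{31}$ ($l = - 3 \left(708 - \frac{-437 + 311}{-230 + 1067}\right) = - 3 \left(708 - - \frac{126}{837}\right) = - 3 \left(708 - \left(-126\right) \frac{1}{837}\right) = - 3 \left(708 - - \frac{14}{93}\right) = - 3 \left(708 + \frac{14}{93}\right) = \left(-3\right) \frac{65858}{93} = - \frac{65858}{31} \approx -2124.5$)
$b{\left(27 \right)} - l = \frac{1}{-3 + 27} - - \frac{65858}{31} = \frac{1}{24} + \frac{65858}{31} = \frac{1580623}{744}$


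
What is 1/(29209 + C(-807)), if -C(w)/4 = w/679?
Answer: 679/19836139 ≈ 3.4230e-5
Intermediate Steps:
C(w) = -4*w/679
1/(29209 + C(-807)) = 1/(29209 - 4/679*(-807)) = 1/(29209 + 3228/679) = 1/(19836139/679) = 679/19836139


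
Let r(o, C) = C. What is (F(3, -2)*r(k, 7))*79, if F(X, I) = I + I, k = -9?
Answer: -2212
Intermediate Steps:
F(X, I) = 2*I
(F(3, -2)*r(k, 7))*79 = ((2*(-2))*7)*79 = -4*7*79 = -28*79 = -2212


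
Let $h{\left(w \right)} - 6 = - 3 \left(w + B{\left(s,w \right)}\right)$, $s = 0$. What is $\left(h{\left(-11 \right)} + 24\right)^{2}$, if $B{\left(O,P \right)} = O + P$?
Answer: $9216$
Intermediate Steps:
$h{\left(w \right)} = 6 - 6 w$ ($h{\left(w \right)} = 6 - 3 \left(w + \left(0 + w\right)\right) = 6 - 3 \left(w + w\right) = 6 - 3 \cdot 2 w = 6 - 6 w$)
$\left(h{\left(-11 \right)} + 24\right)^{2} = \left(\left(6 - -66\right) + 24\right)^{2} = \left(\left(6 + 66\right) + 24\right)^{2} = \left(72 + 24\right)^{2} = 96^{2} = 9216$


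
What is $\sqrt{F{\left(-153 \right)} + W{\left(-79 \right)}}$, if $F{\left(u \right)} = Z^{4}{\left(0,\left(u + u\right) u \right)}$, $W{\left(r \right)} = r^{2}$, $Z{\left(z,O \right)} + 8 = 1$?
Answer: $\sqrt{8642} \approx 92.962$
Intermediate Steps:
$Z{\left(z,O \right)} = -7$ ($Z{\left(z,O \right)} = -8 + 1 = -7$)
$F{\left(u \right)} = 2401$ ($F{\left(u \right)} = \left(-7\right)^{4} = 2401$)
$\sqrt{F{\left(-153 \right)} + W{\left(-79 \right)}} = \sqrt{2401 + \left(-79\right)^{2}} = \sqrt{2401 + 6241} = \sqrt{8642}$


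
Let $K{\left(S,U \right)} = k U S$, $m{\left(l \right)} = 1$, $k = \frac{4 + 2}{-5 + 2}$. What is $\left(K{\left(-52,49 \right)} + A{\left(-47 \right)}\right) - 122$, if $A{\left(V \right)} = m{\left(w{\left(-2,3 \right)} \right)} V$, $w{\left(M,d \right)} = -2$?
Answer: $4927$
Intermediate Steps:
$k = -2$ ($k = \frac{6}{-3} = 6 \left(- \frac{1}{3}\right) = -2$)
$A{\left(V \right)} = V$ ($A{\left(V \right)} = 1 V = V$)
$K{\left(S,U \right)} = - 2 S U$ ($K{\left(S,U \right)} = - 2 U S = - 2 S U$)
$\left(K{\left(-52,49 \right)} + A{\left(-47 \right)}\right) - 122 = \left(\left(-2\right) \left(-52\right) 49 - 47\right) - 122 = \left(5096 - 47\right) - 122 = 5049 - 122 = 4927$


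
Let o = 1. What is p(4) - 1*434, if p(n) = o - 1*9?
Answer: -442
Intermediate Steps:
p(n) = -8 (p(n) = 1 - 1*9 = 1 - 9 = -8)
p(4) - 1*434 = -8 - 1*434 = -8 - 434 = -442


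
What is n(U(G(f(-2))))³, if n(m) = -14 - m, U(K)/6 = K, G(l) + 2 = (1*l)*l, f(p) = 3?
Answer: -175616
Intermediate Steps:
G(l) = -2 + l² (G(l) = -2 + (1*l)*l = -2 + l*l = -2 + l²)
U(K) = 6*K
n(U(G(f(-2))))³ = (-14 - 6*(-2 + 3²))³ = (-14 - 6*(-2 + 9))³ = (-14 - 6*7)³ = (-14 - 1*42)³ = (-14 - 42)³ = (-56)³ = -175616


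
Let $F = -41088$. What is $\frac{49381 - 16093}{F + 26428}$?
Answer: $- \frac{8322}{3665} \approx -2.2707$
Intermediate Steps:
$\frac{49381 - 16093}{F + 26428} = \frac{49381 - 16093}{-41088 + 26428} = \frac{33288}{-14660} = 33288 \left(- \frac{1}{14660}\right) = - \frac{8322}{3665}$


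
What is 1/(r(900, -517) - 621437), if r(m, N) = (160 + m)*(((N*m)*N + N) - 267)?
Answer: 1/254992253523 ≈ 3.9217e-12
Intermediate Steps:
r(m, N) = (160 + m)*(-267 + N + m*N²) (r(m, N) = (160 + m)*((m*N² + N) - 267) = (160 + m)*((N + m*N²) - 267) = (160 + m)*(-267 + N + m*N²))
1/(r(900, -517) - 621437) = 1/((-42720 - 267*900 + 160*(-517) - 517*900 + (-517)²*900² + 160*900*(-517)²) - 621437) = 1/((-42720 - 240300 - 82720 - 465300 + 267289*810000 + 160*900*267289) - 621437) = 1/((-42720 - 240300 - 82720 - 465300 + 216504090000 + 38489616000) - 621437) = 1/(254992874960 - 621437) = 1/254992253523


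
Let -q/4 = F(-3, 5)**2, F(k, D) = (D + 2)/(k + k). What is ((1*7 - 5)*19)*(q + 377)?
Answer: 127072/9 ≈ 14119.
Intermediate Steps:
F(k, D) = (2 + D)/(2*k) (F(k, D) = (2 + D)/((2*k)) = (2 + D)*(1/(2*k)) = (2 + D)/(2*k))
q = -49/9 (q = -4*(2 + 5)**2/36 = -4*((1/2)*(-1/3)*7)**2 = -4*(-7/6)**2 = -4*49/36 = -49/9 ≈ -5.4444)
((1*7 - 5)*19)*(q + 377) = ((1*7 - 5)*19)*(-49/9 + 377) = ((7 - 5)*19)*(3344/9) = (2*19)*(3344/9) = 38*(3344/9) = 127072/9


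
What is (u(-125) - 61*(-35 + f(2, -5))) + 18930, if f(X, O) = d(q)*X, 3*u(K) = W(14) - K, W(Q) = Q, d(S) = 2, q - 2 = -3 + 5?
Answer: 62602/3 ≈ 20867.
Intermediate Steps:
q = 4 (q = 2 + (-3 + 5) = 2 + 2 = 4)
u(K) = 14/3 - K/3 (u(K) = (14 - K)/3 = 14/3 - K/3)
f(X, O) = 2*X
(u(-125) - 61*(-35 + f(2, -5))) + 18930 = ((14/3 - 1/3*(-125)) - 61*(-35 + 2*2)) + 18930 = ((14/3 + 125/3) - 61*(-35 + 4)) + 18930 = (139/3 - 61*(-31)) + 18930 = (139/3 + 1891) + 18930 = 5812/3 + 18930 = 62602/3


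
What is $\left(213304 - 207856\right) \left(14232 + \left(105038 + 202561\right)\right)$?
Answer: $1753335288$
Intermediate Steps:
$\left(213304 - 207856\right) \left(14232 + \left(105038 + 202561\right)\right) = 5448 \left(14232 + 307599\right) = 5448 \cdot 321831 = 1753335288$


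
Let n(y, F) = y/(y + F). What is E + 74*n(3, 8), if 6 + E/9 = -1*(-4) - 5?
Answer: -471/11 ≈ -42.818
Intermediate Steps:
E = -63 (E = -54 + 9*(-1*(-4) - 5) = -54 + 9*(4 - 5) = -54 + 9*(-1) = -54 - 9 = -63)
n(y, F) = y/(F + y)
E + 74*n(3, 8) = -63 + 74*(3/(8 + 3)) = -63 + 74*(3/11) = -63 + 222/11 = -471/11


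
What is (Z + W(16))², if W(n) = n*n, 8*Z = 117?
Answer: 4687225/64 ≈ 73238.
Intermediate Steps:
Z = 117/8 (Z = (⅛)*117 = 117/8 ≈ 14.625)
W(n) = n²
(Z + W(16))² = (117/8 + 16²)² = (117/8 + 256)² = (2165/8)² = 4687225/64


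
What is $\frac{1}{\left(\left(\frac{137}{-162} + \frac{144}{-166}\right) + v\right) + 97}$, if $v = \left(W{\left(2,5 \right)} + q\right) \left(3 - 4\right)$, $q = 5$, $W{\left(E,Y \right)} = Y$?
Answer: $\frac{13446}{1146767} \approx 0.011725$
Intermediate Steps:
$v = -10$ ($v = \left(5 + 5\right) \left(3 - 4\right) = 10 \left(-1\right) = -10$)
$\frac{1}{\left(\left(\frac{137}{-162} + \frac{144}{-166}\right) + v\right) + 97} = \frac{1}{\left(\left(\frac{137}{-162} + \frac{144}{-166}\right) - 10\right) + 97} = \frac{1}{\left(\left(137 \left(- \frac{1}{162}\right) + 144 \left(- \frac{1}{166}\right)\right) - 10\right) + 97} = \frac{1}{\left(\left(- \frac{137}{162} - \frac{72}{83}\right) - 10\right) + 97} = \frac{1}{\left(- \frac{23035}{13446} - 10\right) + 97} = \frac{1}{- \frac{157495}{13446} + 97} = \frac{1}{\frac{1146767}{13446}} = \frac{13446}{1146767}$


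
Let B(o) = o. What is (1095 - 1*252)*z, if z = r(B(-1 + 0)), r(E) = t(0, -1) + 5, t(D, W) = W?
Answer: 3372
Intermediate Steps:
r(E) = 4 (r(E) = -1 + 5 = 4)
z = 4
(1095 - 1*252)*z = (1095 - 1*252)*4 = (1095 - 252)*4 = 843*4 = 3372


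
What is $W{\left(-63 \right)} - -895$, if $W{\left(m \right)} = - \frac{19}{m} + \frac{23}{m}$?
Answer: $\frac{56381}{63} \approx 894.94$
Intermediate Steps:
$W{\left(m \right)} = \frac{4}{m}$
$W{\left(-63 \right)} - -895 = \frac{4}{-63} - -895 = 4 \left(- \frac{1}{63}\right) + 895 = - \frac{4}{63} + 895 = \frac{56381}{63}$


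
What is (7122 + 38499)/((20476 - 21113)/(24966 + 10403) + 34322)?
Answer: 537856383/404644727 ≈ 1.3292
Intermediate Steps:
(7122 + 38499)/((20476 - 21113)/(24966 + 10403) + 34322) = 45621/(-637/35369 + 34322) = 45621/(1213934181/35369) = 45621*(35369/1213934181) = 537856383/404644727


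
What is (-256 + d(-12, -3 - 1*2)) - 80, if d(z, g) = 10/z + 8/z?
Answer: -675/2 ≈ -337.50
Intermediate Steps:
d(z, g) = 18/z
(-256 + d(-12, -3 - 1*2)) - 80 = (-256 + 18/(-12)) - 80 = (-256 + 18*(-1/12)) - 80 = (-256 - 3/2) - 80 = -515/2 - 80 = -675/2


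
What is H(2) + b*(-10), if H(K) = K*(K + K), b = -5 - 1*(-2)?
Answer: 38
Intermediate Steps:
b = -3 (b = -5 + 2 = -3)
H(K) = 2*K² (H(K) = K*(2*K) = 2*K²)
H(2) + b*(-10) = 2*2² - 3*(-10) = 2*4 + 30 = 8 + 30 = 38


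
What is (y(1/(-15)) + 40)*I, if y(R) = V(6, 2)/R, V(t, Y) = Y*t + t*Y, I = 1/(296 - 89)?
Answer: -320/207 ≈ -1.5459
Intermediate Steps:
I = 1/207 ≈ 0.0048309
V(t, Y) = 2*Y*t (V(t, Y) = Y*t + Y*t = 2*Y*t)
y(R) = 24/R (y(R) = (2*2*6)/R = 24/R)
(y(1/(-15)) + 40)*I = (24/(1/(-15)) + 40)*(1/207) = (24/(-1/15) + 40)*(1/207) = (24*(-15) + 40)*(1/207) = (-360 + 40)*(1/207) = -320*1/207 = -320/207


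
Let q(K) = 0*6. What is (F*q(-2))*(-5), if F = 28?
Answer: 0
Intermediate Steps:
q(K) = 0
(F*q(-2))*(-5) = (28*0)*(-5) = 0*(-5) = 0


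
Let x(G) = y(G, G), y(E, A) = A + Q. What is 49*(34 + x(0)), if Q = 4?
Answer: 1862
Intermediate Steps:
y(E, A) = 4 + A (y(E, A) = A + 4 = 4 + A)
x(G) = 4 + G
49*(34 + x(0)) = 49*(34 + (4 + 0)) = 49*(34 + 4) = 49*38 = 1862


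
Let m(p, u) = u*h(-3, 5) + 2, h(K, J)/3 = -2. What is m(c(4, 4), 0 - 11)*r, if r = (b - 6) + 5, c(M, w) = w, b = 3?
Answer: 136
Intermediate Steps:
h(K, J) = -6 (h(K, J) = 3*(-2) = -6)
m(p, u) = 2 - 6*u (m(p, u) = u*(-6) + 2 = -6*u + 2 = 2 - 6*u)
r = 2 (r = (3 - 6) + 5 = -3 + 5 = 2)
m(c(4, 4), 0 - 11)*r = (2 - 6*(0 - 11))*2 = (2 - 6*(-11))*2 = (2 + 66)*2 = 68*2 = 136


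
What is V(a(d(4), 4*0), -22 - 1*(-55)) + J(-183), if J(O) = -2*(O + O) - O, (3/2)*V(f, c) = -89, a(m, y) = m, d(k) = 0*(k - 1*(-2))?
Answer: 2567/3 ≈ 855.67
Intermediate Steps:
d(k) = 0 (d(k) = 0*(k + 2) = 0*(2 + k) = 0)
V(f, c) = -178/3 (V(f, c) = (⅔)*(-89) = -178/3)
J(O) = -5*O (J(O) = -4*O - O = -5*O)
V(a(d(4), 4*0), -22 - 1*(-55)) + J(-183) = -178/3 - 5*(-183) = -178/3 + 915 = 2567/3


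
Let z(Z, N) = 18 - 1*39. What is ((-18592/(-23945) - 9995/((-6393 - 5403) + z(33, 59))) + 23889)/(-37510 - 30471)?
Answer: -6760044246724/19235772216765 ≈ -0.35143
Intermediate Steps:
z(Z, N) = -21 (z(Z, N) = 18 - 39 = -21)
((-18592/(-23945) - 9995/((-6393 - 5403) + z(33, 59))) + 23889)/(-37510 - 30471) = ((-18592/(-23945) - 9995/((-6393 - 5403) - 21)) + 23889)/(-37510 - 30471) = ((-18592*(-1/23945) - 9995/(-11796 - 21)) + 23889)/(-67981) = ((18592/23945 - 9995/(-11817)) + 23889)*(-1/67981) = ((18592/23945 - 9995*(-1/11817)) + 23889)*(-1/67981) = ((18592/23945 + 9995/11817) + 23889)*(-1/67981) = (459031939/282958065 + 23889)*(-1/67981) = (6760044246724/282958065)*(-1/67981) = -6760044246724/19235772216765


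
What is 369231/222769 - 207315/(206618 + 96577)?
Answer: 257904462/264872341 ≈ 0.97369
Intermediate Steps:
369231/222769 - 207315/(206618 + 96577) = 369231*(1/222769) - 207315/303195 = 369231/222769 - 207315*1/303195 = 369231/222769 - 813/1189 = 257904462/264872341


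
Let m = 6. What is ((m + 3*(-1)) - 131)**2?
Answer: 16384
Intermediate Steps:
((m + 3*(-1)) - 131)**2 = ((6 + 3*(-1)) - 131)**2 = ((6 - 3) - 131)**2 = (3 - 131)**2 = (-128)**2 = 16384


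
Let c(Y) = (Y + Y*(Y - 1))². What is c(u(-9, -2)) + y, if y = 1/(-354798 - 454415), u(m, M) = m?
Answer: 5309246492/809213 ≈ 6561.0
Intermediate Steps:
c(Y) = (Y + Y*(-1 + Y))²
y = -1/809213 (y = 1/(-809213) = -1/809213 ≈ -1.2358e-6)
c(u(-9, -2)) + y = (-9)⁴ - 1/809213 = 6561 - 1/809213 = 5309246492/809213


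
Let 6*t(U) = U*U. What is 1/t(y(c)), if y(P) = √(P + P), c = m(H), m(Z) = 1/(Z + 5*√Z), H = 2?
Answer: 6 + 15*√2 ≈ 27.213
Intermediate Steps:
c = 1/(2 + 5*√2) ≈ 0.11024
y(P) = √2*√P (y(P) = √(2*P) = √2*√P)
t(U) = U²/6 (t(U) = (U*U)/6 = U²/6)
1/t(y(c)) = 1/((√2*√(-1/23 + 5*√2/46))²/6) = 1/((-2/23 + 5*√2/23)/6) = 1/(-1/69 + 5*√2/138)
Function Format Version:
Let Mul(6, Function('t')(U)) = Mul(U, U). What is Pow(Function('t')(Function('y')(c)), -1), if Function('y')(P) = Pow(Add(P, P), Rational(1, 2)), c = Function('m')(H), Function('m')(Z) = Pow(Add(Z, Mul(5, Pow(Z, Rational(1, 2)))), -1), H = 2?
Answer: Add(6, Mul(15, Pow(2, Rational(1, 2)))) ≈ 27.213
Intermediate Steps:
c = Pow(Add(2, Mul(5, Pow(2, Rational(1, 2)))), -1) ≈ 0.11024
Function('y')(P) = Mul(Pow(2, Rational(1, 2)), Pow(P, Rational(1, 2))) (Function('y')(P) = Pow(Mul(2, P), Rational(1, 2)) = Mul(Pow(2, Rational(1, 2)), Pow(P, Rational(1, 2))))
Function('t')(U) = Mul(Rational(1, 6), Pow(U, 2)) (Function('t')(U) = Mul(Rational(1, 6), Mul(U, U)) = Mul(Rational(1, 6), Pow(U, 2)))
Pow(Function('t')(Function('y')(c)), -1) = Pow(Mul(Rational(1, 6), Pow(Mul(Pow(2, Rational(1, 2)), Pow(Add(Rational(-1, 23), Mul(Rational(5, 46), Pow(2, Rational(1, 2)))), Rational(1, 2))), 2)), -1) = Pow(Mul(Rational(1, 6), Add(Rational(-2, 23), Mul(Rational(5, 23), Pow(2, Rational(1, 2))))), -1) = Pow(Add(Rational(-1, 69), Mul(Rational(5, 138), Pow(2, Rational(1, 2)))), -1)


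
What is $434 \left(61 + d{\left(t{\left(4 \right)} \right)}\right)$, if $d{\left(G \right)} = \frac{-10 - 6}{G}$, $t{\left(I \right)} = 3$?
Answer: $\frac{72478}{3} \approx 24159.0$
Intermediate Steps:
$d{\left(G \right)} = - \frac{16}{G}$
$434 \left(61 + d{\left(t{\left(4 \right)} \right)}\right) = 434 \left(61 - \frac{16}{3}\right) = 434 \cdot \frac{167}{3} = \frac{72478}{3}$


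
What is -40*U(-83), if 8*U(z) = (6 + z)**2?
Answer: -29645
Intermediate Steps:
U(z) = (6 + z)**2/8
-40*U(-83) = -5*(6 - 83)**2 = -5*(-77)**2 = -5*5929 = -40*5929/8 = -29645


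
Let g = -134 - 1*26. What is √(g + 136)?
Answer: 2*I*√6 ≈ 4.899*I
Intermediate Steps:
g = -160 (g = -134 - 26 = -160)
√(g + 136) = √(-160 + 136) = √(-24) = 2*I*√6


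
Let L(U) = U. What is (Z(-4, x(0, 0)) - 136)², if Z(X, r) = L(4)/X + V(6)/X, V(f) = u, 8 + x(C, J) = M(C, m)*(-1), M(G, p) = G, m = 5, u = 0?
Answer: 18769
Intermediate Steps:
x(C, J) = -8 - C (x(C, J) = -8 + C*(-1) = -8 - C)
V(f) = 0
Z(X, r) = 4/X (Z(X, r) = 4/X + 0/X = 4/X + 0 = 4/X)
(Z(-4, x(0, 0)) - 136)² = (4/(-4) - 136)² = (4*(-¼) - 136)² = (-1 - 136)² = (-137)² = 18769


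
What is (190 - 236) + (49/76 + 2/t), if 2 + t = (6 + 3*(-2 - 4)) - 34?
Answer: -20701/456 ≈ -45.397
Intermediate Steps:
t = -48 (t = -2 + ((6 + 3*(-2 - 4)) - 34) = -2 + ((6 + 3*(-6)) - 34) = -2 + ((6 - 18) - 34) = -2 + (-12 - 34) = -2 - 46 = -48)
(190 - 236) + (49/76 + 2/t) = (190 - 236) + (49/76 + 2/(-48)) = -46 + (49*(1/76) + 2*(-1/48)) = -46 + (49/76 - 1/24) = -46 + 275/456 = -20701/456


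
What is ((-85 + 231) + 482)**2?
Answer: 394384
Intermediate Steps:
((-85 + 231) + 482)**2 = (146 + 482)**2 = 628**2 = 394384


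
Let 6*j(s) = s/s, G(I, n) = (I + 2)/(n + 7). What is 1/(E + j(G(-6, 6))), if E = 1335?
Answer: 6/8011 ≈ 0.00074897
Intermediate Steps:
G(I, n) = (2 + I)/(7 + n)
j(s) = 1/6 (j(s) = (s/s)/6 = (1/6)*1 = 1/6)
1/(E + j(G(-6, 6))) = 1/(1335 + 1/6) = 1/(8011/6) = 6/8011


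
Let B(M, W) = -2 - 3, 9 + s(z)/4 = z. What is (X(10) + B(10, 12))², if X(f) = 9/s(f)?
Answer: 121/16 ≈ 7.5625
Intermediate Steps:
s(z) = -36 + 4*z
B(M, W) = -5
X(f) = 9/(-36 + 4*f)
(X(10) + B(10, 12))² = (9/(4*(-9 + 10)) - 5)² = ((9/4)/1 - 5)² = ((9/4)*1 - 5)² = (9/4 - 5)² = (-11/4)² = 121/16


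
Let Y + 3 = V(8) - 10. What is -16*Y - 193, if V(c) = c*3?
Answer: -369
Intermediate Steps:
V(c) = 3*c
Y = 11 (Y = -3 + (3*8 - 10) = -3 + (24 - 10) = -3 + 14 = 11)
-16*Y - 193 = -16*11 - 193 = -176 - 193 = -369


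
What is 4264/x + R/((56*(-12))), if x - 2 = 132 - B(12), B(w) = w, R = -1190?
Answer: 107521/2928 ≈ 36.722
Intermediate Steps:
x = 122 (x = 2 + (132 - 1*12) = 2 + (132 - 12) = 2 + 120 = 122)
4264/x + R/((56*(-12))) = 4264/122 - 1190/(56*(-12)) = 4264*(1/122) - 1190/(-672) = 2132/61 - 1190*(-1/672) = 2132/61 + 85/48 = 107521/2928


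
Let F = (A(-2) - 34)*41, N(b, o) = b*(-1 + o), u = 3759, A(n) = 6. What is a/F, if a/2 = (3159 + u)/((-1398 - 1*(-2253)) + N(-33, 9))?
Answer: -1153/56539 ≈ -0.020393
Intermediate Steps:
F = -1148 (F = (6 - 34)*41 = -28*41 = -1148)
a = 4612/197 (a = 2*((3159 + 3759)/((-1398 - 1*(-2253)) - 33*(-1 + 9))) = 2*(6918/((-1398 + 2253) - 33*8)) = 2*(6918/(855 - 264)) = 2*(6918/591) = 2*(6918*(1/591)) = 2*(2306/197) = 4612/197 ≈ 23.411)
a/F = (4612/197)/(-1148) = (4612/197)*(-1/1148) = -1153/56539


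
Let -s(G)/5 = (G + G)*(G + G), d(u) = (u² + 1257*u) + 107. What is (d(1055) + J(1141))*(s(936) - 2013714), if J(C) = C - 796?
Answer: -47659367134008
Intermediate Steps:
d(u) = 107 + u² + 1257*u
J(C) = -796 + C
s(G) = -20*G² (s(G) = -5*(G + G)*(G + G) = -5*2*G*2*G = -20*G²)
(d(1055) + J(1141))*(s(936) - 2013714) = ((107 + 1055² + 1257*1055) + (-796 + 1141))*(-20*936² - 2013714) = ((107 + 1113025 + 1326135) + 345)*(-20*876096 - 2013714) = (2439267 + 345)*(-17521920 - 2013714) = 2439612*(-19535634) = -47659367134008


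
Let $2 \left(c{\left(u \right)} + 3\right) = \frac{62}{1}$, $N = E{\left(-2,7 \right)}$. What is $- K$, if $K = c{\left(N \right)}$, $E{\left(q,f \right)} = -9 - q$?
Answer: $-28$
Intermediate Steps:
$N = -7$ ($N = -9 - -2 = -9 + 2 = -7$)
$c{\left(u \right)} = 28$ ($c{\left(u \right)} = -3 + \frac{62 \cdot 1^{-1}}{2} = -3 + \frac{62 \cdot 1}{2} = -3 + \frac{1}{2} \cdot 62 = -3 + 31 = 28$)
$K = 28$
$- K = \left(-1\right) 28 = -28$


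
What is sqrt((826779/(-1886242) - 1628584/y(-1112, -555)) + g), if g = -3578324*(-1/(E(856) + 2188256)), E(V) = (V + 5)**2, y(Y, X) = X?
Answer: 13*sqrt(163356713459534142700469718167130)/3066869604696870 ≈ 54.177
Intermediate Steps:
E(V) = (5 + V)**2
g = 3578324/2929577 (g = -3578324*(-1/((5 + 856)**2 + 2188256)) = -3578324*(-1/(861**2 + 2188256)) = -3578324*(-1/(741321 + 2188256)) = -3578324/((-1*2929577)) = -3578324/(-2929577) = -3578324*(-1/2929577) = 3578324/2929577 ≈ 1.2214)
sqrt((826779/(-1886242) - 1628584/y(-1112, -555)) + g) = sqrt((826779/(-1886242) - 1628584/(-555)) + 3578324/2929577) = sqrt((826779*(-1/1886242) - 1628584*(-1/555)) + 3578324/2929577) = sqrt((-826779/1886242 + 1628584/555) + 3578324/2929577) = sqrt(3071444678983/1046864310 + 3578324/2929577) = sqrt(9001779708006196631/3066869604696870) = 13*sqrt(163356713459534142700469718167130)/3066869604696870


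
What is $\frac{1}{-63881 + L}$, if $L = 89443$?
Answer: $\frac{1}{25562} \approx 3.9121 \cdot 10^{-5}$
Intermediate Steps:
$\frac{1}{-63881 + L} = \frac{1}{-63881 + 89443} = \frac{1}{25562}$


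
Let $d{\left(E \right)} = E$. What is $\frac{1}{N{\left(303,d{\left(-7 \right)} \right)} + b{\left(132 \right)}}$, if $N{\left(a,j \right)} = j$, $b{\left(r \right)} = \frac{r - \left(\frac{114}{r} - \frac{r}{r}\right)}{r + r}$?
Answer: $- \frac{1936}{12583} \approx -0.15386$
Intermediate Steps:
$b{\left(r \right)} = \frac{1 + r - \frac{114}{r}}{2 r}$ ($b{\left(r \right)} = \frac{r + \left(- \frac{114}{r} + 1\right)}{2 r} = \left(r + \left(1 - \frac{114}{r}\right)\right) \frac{1}{2 r} = \left(1 + r - \frac{114}{r}\right) \frac{1}{2 r} = \frac{1 + r - \frac{114}{r}}{2 r}$)
$\frac{1}{N{\left(303,d{\left(-7 \right)} \right)} + b{\left(132 \right)}} = \frac{1}{-7 + \frac{-114 + 132 + 132^{2}}{2 \cdot 17424}} = \frac{1}{-7 + \frac{1}{2} \cdot \frac{1}{17424} \left(-114 + 132 + 17424\right)} = \frac{1}{-7 + \frac{1}{2} \cdot \frac{1}{17424} \cdot 17442} = \frac{1}{-7 + \frac{969}{1936}} = \frac{1}{- \frac{12583}{1936}} = - \frac{1936}{12583}$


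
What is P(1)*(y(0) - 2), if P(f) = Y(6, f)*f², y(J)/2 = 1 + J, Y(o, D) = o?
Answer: 0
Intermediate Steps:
y(J) = 2 + 2*J (y(J) = 2*(1 + J) = 2 + 2*J)
P(f) = 6*f²
P(1)*(y(0) - 2) = (6*1²)*((2 + 2*0) - 2) = (6*1)*((2 + 0) - 2) = 6*(2 - 2) = 6*0 = 0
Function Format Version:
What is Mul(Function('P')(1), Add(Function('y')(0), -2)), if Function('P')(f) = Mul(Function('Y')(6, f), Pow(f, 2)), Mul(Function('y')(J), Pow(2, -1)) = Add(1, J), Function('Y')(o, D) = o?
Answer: 0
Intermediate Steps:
Function('y')(J) = Add(2, Mul(2, J)) (Function('y')(J) = Mul(2, Add(1, J)) = Add(2, Mul(2, J)))
Function('P')(f) = Mul(6, Pow(f, 2))
Mul(Function('P')(1), Add(Function('y')(0), -2)) = Mul(Mul(6, Pow(1, 2)), Add(Add(2, Mul(2, 0)), -2)) = Mul(Mul(6, 1), Add(Add(2, 0), -2)) = Mul(6, Add(2, -2)) = Mul(6, 0) = 0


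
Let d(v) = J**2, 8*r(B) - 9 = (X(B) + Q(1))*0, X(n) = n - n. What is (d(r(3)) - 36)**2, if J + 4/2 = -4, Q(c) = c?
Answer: 0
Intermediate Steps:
J = -6 (J = -2 - 4 = -6)
X(n) = 0
r(B) = 9/8 (r(B) = 9/8 + ((0 + 1)*0)/8 = 9/8 + (1*0)/8 = 9/8 + (1/8)*0 = 9/8 + 0 = 9/8)
d(v) = 36 (d(v) = (-6)**2 = 36)
(d(r(3)) - 36)**2 = (36 - 36)**2 = 0**2 = 0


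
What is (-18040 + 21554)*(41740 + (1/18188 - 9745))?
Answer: 1022442332177/9094 ≈ 1.1243e+8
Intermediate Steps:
(-18040 + 21554)*(41740 + (1/18188 - 9745)) = 3514*(41740 + (1/18188 - 9745)) = 3514*(41740 - 177242059/18188) = 3514*(581925061/18188) = 1022442332177/9094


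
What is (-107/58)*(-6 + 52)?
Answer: -2461/29 ≈ -84.862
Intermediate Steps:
(-107/58)*(-6 + 52) = -107*1/58*46 = -107/58*46 = -2461/29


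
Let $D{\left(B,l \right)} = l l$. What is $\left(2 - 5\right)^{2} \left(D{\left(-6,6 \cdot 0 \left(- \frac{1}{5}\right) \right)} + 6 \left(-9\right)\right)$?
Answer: $-486$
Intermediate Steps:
$D{\left(B,l \right)} = l^{2}$
$\left(2 - 5\right)^{2} \left(D{\left(-6,6 \cdot 0 \left(- \frac{1}{5}\right) \right)} + 6 \left(-9\right)\right) = \left(2 - 5\right)^{2} \left(\left(6 \cdot 0 \left(- \frac{1}{5}\right)\right)^{2} + 6 \left(-9\right)\right) = \left(-3\right)^{2} \left(\left(0 \left(\left(-1\right) \frac{1}{5}\right)\right)^{2} - 54\right) = 9 \left(\left(0 \left(- \frac{1}{5}\right)\right)^{2} - 54\right) = 9 \left(0^{2} - 54\right) = 9 \left(0 - 54\right) = 9 \left(-54\right) = -486$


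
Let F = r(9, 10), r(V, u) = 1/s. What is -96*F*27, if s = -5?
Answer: 2592/5 ≈ 518.40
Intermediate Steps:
r(V, u) = -⅕ (r(V, u) = 1/(-5) = -⅕)
F = -⅕ ≈ -0.20000
-96*F*27 = -96*(-⅕)*27 = (96/5)*27 = 2592/5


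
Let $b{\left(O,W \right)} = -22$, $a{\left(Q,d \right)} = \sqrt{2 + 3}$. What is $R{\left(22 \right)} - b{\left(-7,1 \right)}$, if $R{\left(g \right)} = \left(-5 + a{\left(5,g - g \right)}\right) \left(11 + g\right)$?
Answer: $-143 + 33 \sqrt{5} \approx -69.21$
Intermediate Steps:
$a{\left(Q,d \right)} = \sqrt{5}$
$R{\left(g \right)} = \left(-5 + \sqrt{5}\right) \left(11 + g\right)$
$R{\left(22 \right)} - b{\left(-7,1 \right)} = \left(-55 - 110 + 11 \sqrt{5} + 22 \sqrt{5}\right) - -22 = \left(-55 - 110 + 11 \sqrt{5} + 22 \sqrt{5}\right) + 22 = \left(-165 + 33 \sqrt{5}\right) + 22 = -143 + 33 \sqrt{5}$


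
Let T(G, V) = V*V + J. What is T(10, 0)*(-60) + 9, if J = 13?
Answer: -771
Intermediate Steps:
T(G, V) = 13 + V**2 (T(G, V) = V*V + 13 = V**2 + 13 = 13 + V**2)
T(10, 0)*(-60) + 9 = (13 + 0**2)*(-60) + 9 = (13 + 0)*(-60) + 9 = 13*(-60) + 9 = -780 + 9 = -771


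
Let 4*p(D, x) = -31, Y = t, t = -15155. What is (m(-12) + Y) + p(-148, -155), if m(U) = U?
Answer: -60699/4 ≈ -15175.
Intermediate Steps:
Y = -15155
p(D, x) = -31/4 (p(D, x) = (¼)*(-31) = -31/4)
(m(-12) + Y) + p(-148, -155) = (-12 - 15155) - 31/4 = -15167 - 31/4 = -60699/4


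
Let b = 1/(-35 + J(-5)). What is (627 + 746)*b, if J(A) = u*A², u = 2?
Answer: 1373/15 ≈ 91.533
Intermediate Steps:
J(A) = 2*A²
b = 1/15 (b = 1/(-35 + 2*(-5)²) = 1/(-35 + 2*25) = 1/(-35 + 50) = 1/15 ≈ 0.066667)
(627 + 746)*b = (627 + 746)*(1/15) = 1373*(1/15) = 1373/15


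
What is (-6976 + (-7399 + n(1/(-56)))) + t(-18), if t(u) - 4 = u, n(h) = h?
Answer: -805785/56 ≈ -14389.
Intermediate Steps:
t(u) = 4 + u
(-6976 + (-7399 + n(1/(-56)))) + t(-18) = (-6976 + (-7399 + 1/(-56))) + (4 - 18) = (-6976 + (-7399 - 1/56)) - 14 = (-6976 - 414345/56) - 14 = -805001/56 - 14 = -805785/56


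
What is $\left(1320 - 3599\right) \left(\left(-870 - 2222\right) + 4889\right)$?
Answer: $-4095363$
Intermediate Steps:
$\left(1320 - 3599\right) \left(\left(-870 - 2222\right) + 4889\right) = - 2279 \left(\left(-870 - 2222\right) + 4889\right) = - 2279 \left(-3092 + 4889\right) = \left(-2279\right) 1797 = -4095363$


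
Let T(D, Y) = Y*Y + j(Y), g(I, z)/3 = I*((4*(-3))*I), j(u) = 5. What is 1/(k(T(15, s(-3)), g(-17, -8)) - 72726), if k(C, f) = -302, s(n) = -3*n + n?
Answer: -1/73028 ≈ -1.3693e-5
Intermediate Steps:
g(I, z) = -36*I**2 (g(I, z) = 3*(I*((4*(-3))*I)) = 3*(I*(-12*I)) = 3*(-12*I**2) = -36*I**2)
s(n) = -2*n
T(D, Y) = 5 + Y**2 (T(D, Y) = Y*Y + 5 = Y**2 + 5 = 5 + Y**2)
1/(k(T(15, s(-3)), g(-17, -8)) - 72726) = 1/(-302 - 72726) = 1/(-73028) = -1/73028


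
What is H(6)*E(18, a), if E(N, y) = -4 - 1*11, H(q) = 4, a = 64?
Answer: -60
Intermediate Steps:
E(N, y) = -15 (E(N, y) = -4 - 11 = -15)
H(6)*E(18, a) = 4*(-15) = -60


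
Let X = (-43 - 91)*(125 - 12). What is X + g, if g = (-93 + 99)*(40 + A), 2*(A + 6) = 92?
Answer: -14662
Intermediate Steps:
A = 40 (A = -6 + (½)*92 = -6 + 46 = 40)
g = 480 (g = (-93 + 99)*(40 + 40) = 6*80 = 480)
X = -15142 (X = -134*113 = -15142)
X + g = -15142 + 480 = -14662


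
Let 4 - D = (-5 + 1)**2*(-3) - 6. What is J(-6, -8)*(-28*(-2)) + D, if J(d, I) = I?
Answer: -390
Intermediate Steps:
D = 58 (D = 4 - ((-5 + 1)**2*(-3) - 6) = 4 - ((-4)**2*(-3) - 6) = 4 - (16*(-3) - 6) = 4 - (-48 - 6) = 4 - 1*(-54) = 4 + 54 = 58)
J(-6, -8)*(-28*(-2)) + D = -(-224)*(-2) + 58 = -8*56 + 58 = -448 + 58 = -390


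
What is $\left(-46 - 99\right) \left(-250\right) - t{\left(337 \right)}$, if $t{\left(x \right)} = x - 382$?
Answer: $36295$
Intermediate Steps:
$t{\left(x \right)} = -382 + x$
$\left(-46 - 99\right) \left(-250\right) - t{\left(337 \right)} = \left(-46 - 99\right) \left(-250\right) - \left(-382 + 337\right) = \left(-145\right) \left(-250\right) - -45 = 36250 + 45 = 36295$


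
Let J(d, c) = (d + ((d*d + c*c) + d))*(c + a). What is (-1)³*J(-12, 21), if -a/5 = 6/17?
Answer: -10791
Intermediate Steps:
a = -30/17 ≈ -1.7647
J(d, c) = (-30/17 + c)*(c² + d² + 2*d) (J(d, c) = (d + ((d*d + c*c) + d))*(c - 30/17) = (d + ((d² + c²) + d))*(-30/17 + c) = (d + ((c² + d²) + d))*(-30/17 + c) = (d + (d + c² + d²))*(-30/17 + c) = (c² + d² + 2*d)*(-30/17 + c) = (-30/17 + c)*(c² + d² + 2*d))
(-1)³*J(-12, 21) = (-1)³*(21³ - 60/17*(-12) - 30/17*21² - 30/17*(-12)² + 21*(-12)² + 2*21*(-12)) = -(9261 + 720/17 - 30/17*441 - 30/17*144 + 21*144 - 504) = -(9261 + 720/17 - 13230/17 - 4320/17 + 3024 - 504) = -1*10791 = -10791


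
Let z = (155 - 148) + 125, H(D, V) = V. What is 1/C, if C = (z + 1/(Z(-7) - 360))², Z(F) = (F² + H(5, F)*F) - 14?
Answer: 76176/1327217761 ≈ 5.7395e-5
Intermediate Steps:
z = 132 (z = 7 + 125 = 132)
Z(F) = -14 + 2*F² (Z(F) = (F² + F*F) - 14 = (F² + F²) - 14 = 2*F² - 14 = -14 + 2*F²)
C = 1327217761/76176 (C = (132 + 1/((-14 + 2*(-7)²) - 360))² = (132 + 1/((-14 + 2*49) - 360))² = (132 + 1/((-14 + 98) - 360))² = (132 + 1/(84 - 360))² = (132 + 1/(-276))² = (132 - 1/276)² = (36431/276)² = 1327217761/76176 ≈ 17423.)
1/C = 1/(1327217761/76176) = 76176/1327217761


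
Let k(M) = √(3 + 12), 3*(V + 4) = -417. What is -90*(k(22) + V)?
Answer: 12870 - 90*√15 ≈ 12521.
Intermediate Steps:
V = -143 (V = -4 + (⅓)*(-417) = -4 - 139 = -143)
k(M) = √15
-90*(k(22) + V) = -90*(√15 - 143) = -90*(-143 + √15) = 12870 - 90*√15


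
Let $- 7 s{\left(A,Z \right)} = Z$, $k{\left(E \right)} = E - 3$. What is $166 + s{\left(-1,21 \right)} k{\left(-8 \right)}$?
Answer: $199$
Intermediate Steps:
$k{\left(E \right)} = -3 + E$
$s{\left(A,Z \right)} = - \frac{Z}{7}$
$166 + s{\left(-1,21 \right)} k{\left(-8 \right)} = 166 + \left(- \frac{1}{7}\right) 21 \left(-3 - 8\right) = 166 - -33 = 166 + 33 = 199$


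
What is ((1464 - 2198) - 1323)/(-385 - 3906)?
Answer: 2057/4291 ≈ 0.47938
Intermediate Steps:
((1464 - 2198) - 1323)/(-385 - 3906) = (-734 - 1323)/(-4291) = -2057*(-1/4291) = 2057/4291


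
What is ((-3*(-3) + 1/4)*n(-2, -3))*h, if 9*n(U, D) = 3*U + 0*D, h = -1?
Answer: 37/6 ≈ 6.1667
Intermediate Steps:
n(U, D) = U/3 (n(U, D) = (3*U + 0*D)/9 = (3*U + 0)/9 = (3*U)/9 = U/3)
((-3*(-3) + 1/4)*n(-2, -3))*h = ((-3*(-3) + 1/4)*((⅓)*(-2)))*(-1) = ((9 + ¼)*(-⅔))*(-1) = ((37/4)*(-⅔))*(-1) = -37/6*(-1) = 37/6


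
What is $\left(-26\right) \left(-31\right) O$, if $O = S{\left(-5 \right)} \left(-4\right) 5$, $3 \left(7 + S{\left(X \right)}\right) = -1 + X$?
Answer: $145080$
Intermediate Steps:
$S{\left(X \right)} = - \frac{22}{3} + \frac{X}{3}$ ($S{\left(X \right)} = -7 + \frac{-1 + X}{3} = -7 + \left(- \frac{1}{3} + \frac{X}{3}\right) = - \frac{22}{3} + \frac{X}{3}$)
$O = 180$ ($O = \left(- \frac{22}{3} + \frac{1}{3} \left(-5\right)\right) \left(-4\right) 5 = \left(- \frac{22}{3} - \frac{5}{3}\right) \left(-4\right) 5 = \left(-9\right) \left(-4\right) 5 = 36 \cdot 5 = 180$)
$\left(-26\right) \left(-31\right) O = \left(-26\right) \left(-31\right) 180 = 806 \cdot 180 = 145080$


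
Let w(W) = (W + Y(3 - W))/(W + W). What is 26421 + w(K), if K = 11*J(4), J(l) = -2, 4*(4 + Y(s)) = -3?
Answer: 4650203/176 ≈ 26422.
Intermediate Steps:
Y(s) = -19/4 (Y(s) = -4 + (1/4)*(-3) = -4 - 3/4 = -19/4)
K = -22 (K = 11*(-2) = -22)
w(W) = (-19/4 + W)/(2*W) (w(W) = (W - 19/4)/(W + W) = (-19/4 + W)/((2*W)) = (-19/4 + W)*(1/(2*W)) = (-19/4 + W)/(2*W))
26421 + w(K) = 26421 + (1/8)*(-19 + 4*(-22))/(-22) = 26421 + (1/8)*(-1/22)*(-19 - 88) = 26421 + (1/8)*(-1/22)*(-107) = 26421 + 107/176 = 4650203/176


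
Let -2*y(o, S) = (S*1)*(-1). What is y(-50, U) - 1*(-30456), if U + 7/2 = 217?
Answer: 122251/4 ≈ 30563.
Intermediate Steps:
U = 427/2 (U = -7/2 + 217 = 427/2 ≈ 213.50)
y(o, S) = S/2 (y(o, S) = -S*1*(-1)/2 = -S*(-1)/2 = -(-1)*S/2 = S/2)
y(-50, U) - 1*(-30456) = (1/2)*(427/2) - 1*(-30456) = 427/4 + 30456 = 122251/4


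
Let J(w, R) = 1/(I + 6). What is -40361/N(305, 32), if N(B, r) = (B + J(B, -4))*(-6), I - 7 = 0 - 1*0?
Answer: 524693/23796 ≈ 22.050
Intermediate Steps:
I = 7 (I = 7 + (0 - 1*0) = 7 + (0 + 0) = 7 + 0 = 7)
J(w, R) = 1/13 (J(w, R) = 1/(7 + 6) = 1/13)
N(B, r) = -6/13 - 6*B (N(B, r) = (B + 1/13)*(-6) = (1/13 + B)*(-6) = -6/13 - 6*B)
-40361/N(305, 32) = -40361/(-6/13 - 6*305) = -40361/(-6/13 - 1830) = -40361/(-23796/13) = -40361*(-13/23796) = 524693/23796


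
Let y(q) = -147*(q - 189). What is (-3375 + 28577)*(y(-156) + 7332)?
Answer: 1462900494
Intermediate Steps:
y(q) = 27783 - 147*q (y(q) = -147*(-189 + q) = 27783 - 147*q)
(-3375 + 28577)*(y(-156) + 7332) = (-3375 + 28577)*((27783 - 147*(-156)) + 7332) = 25202*((27783 + 22932) + 7332) = 25202*(50715 + 7332) = 25202*58047 = 1462900494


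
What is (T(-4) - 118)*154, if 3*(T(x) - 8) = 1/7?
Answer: -50798/3 ≈ -16933.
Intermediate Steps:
T(x) = 169/21 (T(x) = 8 + (1/3)/7 = 8 + (1/3)*(1/7) = 8 + 1/21 = 169/21)
(T(-4) - 118)*154 = (169/21 - 118)*154 = -2309/21*154 = -50798/3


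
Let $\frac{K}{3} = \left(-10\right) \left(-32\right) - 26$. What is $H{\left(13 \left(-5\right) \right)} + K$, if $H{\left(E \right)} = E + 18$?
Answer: $835$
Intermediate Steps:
$K = 882$ ($K = 3 \left(\left(-10\right) \left(-32\right) - 26\right) = 3 \left(320 - 26\right) = 3 \cdot 294 = 882$)
$H{\left(E \right)} = 18 + E$
$H{\left(13 \left(-5\right) \right)} + K = \left(18 + 13 \left(-5\right)\right) + 882 = \left(18 - 65\right) + 882 = -47 + 882 = 835$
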